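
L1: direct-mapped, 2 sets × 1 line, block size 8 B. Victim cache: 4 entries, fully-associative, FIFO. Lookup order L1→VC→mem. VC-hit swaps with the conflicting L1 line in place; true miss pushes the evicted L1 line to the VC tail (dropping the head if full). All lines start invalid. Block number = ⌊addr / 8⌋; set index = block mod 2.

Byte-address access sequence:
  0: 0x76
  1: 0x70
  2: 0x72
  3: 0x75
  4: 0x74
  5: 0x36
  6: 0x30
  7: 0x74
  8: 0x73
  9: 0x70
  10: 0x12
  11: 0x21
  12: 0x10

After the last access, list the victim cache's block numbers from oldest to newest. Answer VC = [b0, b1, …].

0: 0x76 (blk 14, set 0) → MISS  vc=[]
1: 0x70 (blk 14, set 0) → L1-HIT  vc=[]
2: 0x72 (blk 14, set 0) → L1-HIT  vc=[]
3: 0x75 (blk 14, set 0) → L1-HIT  vc=[]
4: 0x74 (blk 14, set 0) → L1-HIT  vc=[]
5: 0x36 (blk 6, set 0) → MISS  vc=[14]
6: 0x30 (blk 6, set 0) → L1-HIT  vc=[14]
7: 0x74 (blk 14, set 0) → VC-HIT  vc=[6]
8: 0x73 (blk 14, set 0) → L1-HIT  vc=[6]
9: 0x70 (blk 14, set 0) → L1-HIT  vc=[6]
10: 0x12 (blk 2, set 0) → MISS  vc=[6, 14]
11: 0x21 (blk 4, set 0) → MISS  vc=[6, 14, 2]
12: 0x10 (blk 2, set 0) → VC-HIT  vc=[6, 14, 4]

VC = [6, 14, 4]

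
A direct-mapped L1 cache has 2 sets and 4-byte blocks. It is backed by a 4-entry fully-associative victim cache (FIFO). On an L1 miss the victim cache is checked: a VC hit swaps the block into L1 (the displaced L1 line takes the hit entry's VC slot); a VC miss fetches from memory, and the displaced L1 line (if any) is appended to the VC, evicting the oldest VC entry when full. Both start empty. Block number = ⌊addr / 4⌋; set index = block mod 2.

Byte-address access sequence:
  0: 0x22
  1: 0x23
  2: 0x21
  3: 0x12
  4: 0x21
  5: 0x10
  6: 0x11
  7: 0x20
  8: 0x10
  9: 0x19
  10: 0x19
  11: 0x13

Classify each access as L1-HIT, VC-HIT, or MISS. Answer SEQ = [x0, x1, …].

0: 0x22 (blk 8, set 0) → MISS  vc=[]
1: 0x23 (blk 8, set 0) → L1-HIT  vc=[]
2: 0x21 (blk 8, set 0) → L1-HIT  vc=[]
3: 0x12 (blk 4, set 0) → MISS  vc=[8]
4: 0x21 (blk 8, set 0) → VC-HIT  vc=[4]
5: 0x10 (blk 4, set 0) → VC-HIT  vc=[8]
6: 0x11 (blk 4, set 0) → L1-HIT  vc=[8]
7: 0x20 (blk 8, set 0) → VC-HIT  vc=[4]
8: 0x10 (blk 4, set 0) → VC-HIT  vc=[8]
9: 0x19 (blk 6, set 0) → MISS  vc=[8, 4]
10: 0x19 (blk 6, set 0) → L1-HIT  vc=[8, 4]
11: 0x13 (blk 4, set 0) → VC-HIT  vc=[8, 6]

SEQ = [MISS, L1-HIT, L1-HIT, MISS, VC-HIT, VC-HIT, L1-HIT, VC-HIT, VC-HIT, MISS, L1-HIT, VC-HIT]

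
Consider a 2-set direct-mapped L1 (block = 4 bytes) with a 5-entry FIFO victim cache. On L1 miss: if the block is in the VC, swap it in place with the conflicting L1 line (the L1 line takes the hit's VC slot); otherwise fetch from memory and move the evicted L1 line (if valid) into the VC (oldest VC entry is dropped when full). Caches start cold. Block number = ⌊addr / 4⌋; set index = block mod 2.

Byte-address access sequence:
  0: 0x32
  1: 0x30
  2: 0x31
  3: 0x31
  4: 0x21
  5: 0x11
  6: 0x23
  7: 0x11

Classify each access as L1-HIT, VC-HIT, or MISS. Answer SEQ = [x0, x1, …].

SEQ = [MISS, L1-HIT, L1-HIT, L1-HIT, MISS, MISS, VC-HIT, VC-HIT]

0: 0x32 (blk 12, set 0) → MISS  vc=[]
1: 0x30 (blk 12, set 0) → L1-HIT  vc=[]
2: 0x31 (blk 12, set 0) → L1-HIT  vc=[]
3: 0x31 (blk 12, set 0) → L1-HIT  vc=[]
4: 0x21 (blk 8, set 0) → MISS  vc=[12]
5: 0x11 (blk 4, set 0) → MISS  vc=[12, 8]
6: 0x23 (blk 8, set 0) → VC-HIT  vc=[12, 4]
7: 0x11 (blk 4, set 0) → VC-HIT  vc=[12, 8]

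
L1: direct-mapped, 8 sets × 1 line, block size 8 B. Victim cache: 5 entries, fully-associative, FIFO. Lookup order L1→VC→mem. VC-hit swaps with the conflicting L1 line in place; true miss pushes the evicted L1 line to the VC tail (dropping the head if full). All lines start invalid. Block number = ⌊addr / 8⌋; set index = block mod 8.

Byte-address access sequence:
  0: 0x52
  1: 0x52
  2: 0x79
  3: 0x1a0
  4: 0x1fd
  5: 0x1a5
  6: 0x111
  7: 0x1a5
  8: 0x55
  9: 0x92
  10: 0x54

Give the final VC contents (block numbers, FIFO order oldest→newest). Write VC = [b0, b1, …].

VC = [15, 34, 18]

#0 0x52→b10/s2 MISS; vc=[]
#1 0x52→b10/s2 L1-HIT; vc=[]
#2 0x79→b15/s7 MISS; vc=[]
#3 0x1a0→b52/s4 MISS; vc=[]
#4 0x1fd→b63/s7 MISS; vc=[15]
#5 0x1a5→b52/s4 L1-HIT; vc=[15]
#6 0x111→b34/s2 MISS; vc=[15,10]
#7 0x1a5→b52/s4 L1-HIT; vc=[15,10]
#8 0x55→b10/s2 VC-HIT; vc=[15,34]
#9 0x92→b18/s2 MISS; vc=[15,34,10]
#10 0x54→b10/s2 VC-HIT; vc=[15,34,18]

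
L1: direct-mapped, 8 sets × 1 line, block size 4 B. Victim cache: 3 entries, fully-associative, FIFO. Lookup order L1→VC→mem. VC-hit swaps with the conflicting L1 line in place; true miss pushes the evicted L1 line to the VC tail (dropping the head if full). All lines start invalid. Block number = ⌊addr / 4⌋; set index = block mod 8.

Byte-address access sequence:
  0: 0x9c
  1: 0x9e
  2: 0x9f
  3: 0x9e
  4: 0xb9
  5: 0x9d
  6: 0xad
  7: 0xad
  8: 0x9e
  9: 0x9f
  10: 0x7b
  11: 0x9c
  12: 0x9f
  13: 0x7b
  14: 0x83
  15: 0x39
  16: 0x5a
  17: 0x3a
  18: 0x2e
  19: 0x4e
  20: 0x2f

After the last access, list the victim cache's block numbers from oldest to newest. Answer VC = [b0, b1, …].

VC = [22, 43, 19]

  [0] addr=0x9c blk=39 s=7: MISS | VC []
  [1] addr=0x9e blk=39 s=7: L1-HIT | VC []
  [2] addr=0x9f blk=39 s=7: L1-HIT | VC []
  [3] addr=0x9e blk=39 s=7: L1-HIT | VC []
  [4] addr=0xb9 blk=46 s=6: MISS | VC []
  [5] addr=0x9d blk=39 s=7: L1-HIT | VC []
  [6] addr=0xad blk=43 s=3: MISS | VC []
  [7] addr=0xad blk=43 s=3: L1-HIT | VC []
  [8] addr=0x9e blk=39 s=7: L1-HIT | VC []
  [9] addr=0x9f blk=39 s=7: L1-HIT | VC []
  [10] addr=0x7b blk=30 s=6: MISS | VC [46]
  [11] addr=0x9c blk=39 s=7: L1-HIT | VC [46]
  [12] addr=0x9f blk=39 s=7: L1-HIT | VC [46]
  [13] addr=0x7b blk=30 s=6: L1-HIT | VC [46]
  [14] addr=0x83 blk=32 s=0: MISS | VC [46]
  [15] addr=0x39 blk=14 s=6: MISS | VC [46, 30]
  [16] addr=0x5a blk=22 s=6: MISS | VC [46, 30, 14]
  [17] addr=0x3a blk=14 s=6: VC-HIT | VC [46, 30, 22]
  [18] addr=0x2e blk=11 s=3: MISS | VC [30, 22, 43]
  [19] addr=0x4e blk=19 s=3: MISS | VC [22, 43, 11]
  [20] addr=0x2f blk=11 s=3: VC-HIT | VC [22, 43, 19]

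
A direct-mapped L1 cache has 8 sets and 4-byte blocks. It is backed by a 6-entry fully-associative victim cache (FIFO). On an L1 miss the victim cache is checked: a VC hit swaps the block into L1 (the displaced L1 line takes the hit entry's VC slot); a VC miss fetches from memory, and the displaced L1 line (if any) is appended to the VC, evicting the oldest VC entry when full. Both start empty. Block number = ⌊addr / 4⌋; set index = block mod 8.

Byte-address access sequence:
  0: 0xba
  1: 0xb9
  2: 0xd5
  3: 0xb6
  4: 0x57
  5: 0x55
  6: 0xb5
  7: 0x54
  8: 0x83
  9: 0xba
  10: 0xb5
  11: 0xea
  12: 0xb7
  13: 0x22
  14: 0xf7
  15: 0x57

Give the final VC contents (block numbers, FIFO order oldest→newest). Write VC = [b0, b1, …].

0: 0xba (blk 46, set 6) → MISS  vc=[]
1: 0xb9 (blk 46, set 6) → L1-HIT  vc=[]
2: 0xd5 (blk 53, set 5) → MISS  vc=[]
3: 0xb6 (blk 45, set 5) → MISS  vc=[53]
4: 0x57 (blk 21, set 5) → MISS  vc=[53, 45]
5: 0x55 (blk 21, set 5) → L1-HIT  vc=[53, 45]
6: 0xb5 (blk 45, set 5) → VC-HIT  vc=[53, 21]
7: 0x54 (blk 21, set 5) → VC-HIT  vc=[53, 45]
8: 0x83 (blk 32, set 0) → MISS  vc=[53, 45]
9: 0xba (blk 46, set 6) → L1-HIT  vc=[53, 45]
10: 0xb5 (blk 45, set 5) → VC-HIT  vc=[53, 21]
11: 0xea (blk 58, set 2) → MISS  vc=[53, 21]
12: 0xb7 (blk 45, set 5) → L1-HIT  vc=[53, 21]
13: 0x22 (blk 8, set 0) → MISS  vc=[53, 21, 32]
14: 0xf7 (blk 61, set 5) → MISS  vc=[53, 21, 32, 45]
15: 0x57 (blk 21, set 5) → VC-HIT  vc=[53, 61, 32, 45]

VC = [53, 61, 32, 45]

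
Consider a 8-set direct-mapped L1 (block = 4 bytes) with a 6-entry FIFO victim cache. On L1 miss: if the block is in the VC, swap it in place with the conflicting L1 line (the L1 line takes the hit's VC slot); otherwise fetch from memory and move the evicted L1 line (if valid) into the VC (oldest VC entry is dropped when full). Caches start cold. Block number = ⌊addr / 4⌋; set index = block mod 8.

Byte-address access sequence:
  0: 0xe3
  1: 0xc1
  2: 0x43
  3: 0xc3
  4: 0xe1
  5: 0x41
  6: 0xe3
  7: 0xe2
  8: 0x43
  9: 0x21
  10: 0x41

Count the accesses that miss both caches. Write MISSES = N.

0: 0xe3 (blk 56, set 0) → MISS  vc=[]
1: 0xc1 (blk 48, set 0) → MISS  vc=[56]
2: 0x43 (blk 16, set 0) → MISS  vc=[56, 48]
3: 0xc3 (blk 48, set 0) → VC-HIT  vc=[56, 16]
4: 0xe1 (blk 56, set 0) → VC-HIT  vc=[48, 16]
5: 0x41 (blk 16, set 0) → VC-HIT  vc=[48, 56]
6: 0xe3 (blk 56, set 0) → VC-HIT  vc=[48, 16]
7: 0xe2 (blk 56, set 0) → L1-HIT  vc=[48, 16]
8: 0x43 (blk 16, set 0) → VC-HIT  vc=[48, 56]
9: 0x21 (blk 8, set 0) → MISS  vc=[48, 56, 16]
10: 0x41 (blk 16, set 0) → VC-HIT  vc=[48, 56, 8]

MISSES = 4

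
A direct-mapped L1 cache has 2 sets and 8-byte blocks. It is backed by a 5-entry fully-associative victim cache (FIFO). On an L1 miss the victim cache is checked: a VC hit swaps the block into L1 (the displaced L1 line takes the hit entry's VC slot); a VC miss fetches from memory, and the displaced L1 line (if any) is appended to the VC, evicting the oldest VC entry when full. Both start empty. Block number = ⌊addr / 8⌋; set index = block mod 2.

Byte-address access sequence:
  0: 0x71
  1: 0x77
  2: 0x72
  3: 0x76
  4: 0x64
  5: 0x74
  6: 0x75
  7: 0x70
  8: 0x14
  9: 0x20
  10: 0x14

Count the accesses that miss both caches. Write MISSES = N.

MISSES = 4

0: 0x71 (blk 14, set 0) → MISS  vc=[]
1: 0x77 (blk 14, set 0) → L1-HIT  vc=[]
2: 0x72 (blk 14, set 0) → L1-HIT  vc=[]
3: 0x76 (blk 14, set 0) → L1-HIT  vc=[]
4: 0x64 (blk 12, set 0) → MISS  vc=[14]
5: 0x74 (blk 14, set 0) → VC-HIT  vc=[12]
6: 0x75 (blk 14, set 0) → L1-HIT  vc=[12]
7: 0x70 (blk 14, set 0) → L1-HIT  vc=[12]
8: 0x14 (blk 2, set 0) → MISS  vc=[12, 14]
9: 0x20 (blk 4, set 0) → MISS  vc=[12, 14, 2]
10: 0x14 (blk 2, set 0) → VC-HIT  vc=[12, 14, 4]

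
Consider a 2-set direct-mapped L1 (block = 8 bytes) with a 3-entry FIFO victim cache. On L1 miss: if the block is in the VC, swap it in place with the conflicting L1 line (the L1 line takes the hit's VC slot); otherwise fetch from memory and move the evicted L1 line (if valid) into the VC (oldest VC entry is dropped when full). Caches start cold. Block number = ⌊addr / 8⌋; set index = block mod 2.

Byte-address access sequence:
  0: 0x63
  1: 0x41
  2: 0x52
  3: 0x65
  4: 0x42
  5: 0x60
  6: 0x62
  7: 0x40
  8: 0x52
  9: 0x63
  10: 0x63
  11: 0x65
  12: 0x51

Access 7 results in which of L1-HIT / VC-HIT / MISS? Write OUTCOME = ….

#0 0x63→b12/s0 MISS; vc=[]
#1 0x41→b8/s0 MISS; vc=[12]
#2 0x52→b10/s0 MISS; vc=[12,8]
#3 0x65→b12/s0 VC-HIT; vc=[10,8]
#4 0x42→b8/s0 VC-HIT; vc=[10,12]
#5 0x60→b12/s0 VC-HIT; vc=[10,8]
#6 0x62→b12/s0 L1-HIT; vc=[10,8]
#7 0x40→b8/s0 VC-HIT; vc=[10,12]
#8 0x52→b10/s0 VC-HIT; vc=[8,12]
#9 0x63→b12/s0 VC-HIT; vc=[8,10]
#10 0x63→b12/s0 L1-HIT; vc=[8,10]
#11 0x65→b12/s0 L1-HIT; vc=[8,10]
#12 0x51→b10/s0 VC-HIT; vc=[8,12]

OUTCOME = VC-HIT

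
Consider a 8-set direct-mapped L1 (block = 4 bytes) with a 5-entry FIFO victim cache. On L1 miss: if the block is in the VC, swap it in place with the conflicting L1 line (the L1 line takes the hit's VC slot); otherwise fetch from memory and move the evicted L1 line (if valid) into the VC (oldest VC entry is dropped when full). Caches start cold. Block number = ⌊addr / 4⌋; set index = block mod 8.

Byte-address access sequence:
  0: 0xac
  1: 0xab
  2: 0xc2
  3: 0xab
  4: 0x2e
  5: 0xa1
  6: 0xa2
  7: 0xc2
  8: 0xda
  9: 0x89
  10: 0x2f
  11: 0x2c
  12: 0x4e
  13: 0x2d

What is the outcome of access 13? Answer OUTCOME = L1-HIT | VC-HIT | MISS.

OUTCOME = VC-HIT

  [0] addr=0xac blk=43 s=3: MISS | VC []
  [1] addr=0xab blk=42 s=2: MISS | VC []
  [2] addr=0xc2 blk=48 s=0: MISS | VC []
  [3] addr=0xab blk=42 s=2: L1-HIT | VC []
  [4] addr=0x2e blk=11 s=3: MISS | VC [43]
  [5] addr=0xa1 blk=40 s=0: MISS | VC [43, 48]
  [6] addr=0xa2 blk=40 s=0: L1-HIT | VC [43, 48]
  [7] addr=0xc2 blk=48 s=0: VC-HIT | VC [43, 40]
  [8] addr=0xda blk=54 s=6: MISS | VC [43, 40]
  [9] addr=0x89 blk=34 s=2: MISS | VC [43, 40, 42]
  [10] addr=0x2f blk=11 s=3: L1-HIT | VC [43, 40, 42]
  [11] addr=0x2c blk=11 s=3: L1-HIT | VC [43, 40, 42]
  [12] addr=0x4e blk=19 s=3: MISS | VC [43, 40, 42, 11]
  [13] addr=0x2d blk=11 s=3: VC-HIT | VC [43, 40, 42, 19]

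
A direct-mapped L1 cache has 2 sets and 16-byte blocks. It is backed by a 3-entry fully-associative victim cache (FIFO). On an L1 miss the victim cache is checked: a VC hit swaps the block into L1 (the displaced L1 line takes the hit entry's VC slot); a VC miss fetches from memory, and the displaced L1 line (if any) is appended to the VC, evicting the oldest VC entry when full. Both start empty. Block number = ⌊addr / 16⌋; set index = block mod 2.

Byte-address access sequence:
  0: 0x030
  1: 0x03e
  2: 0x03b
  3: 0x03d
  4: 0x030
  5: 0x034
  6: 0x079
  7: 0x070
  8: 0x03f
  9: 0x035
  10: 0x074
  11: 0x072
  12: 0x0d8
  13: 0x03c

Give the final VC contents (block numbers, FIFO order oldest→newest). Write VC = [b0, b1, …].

#0 0x30→b3/s1 MISS; vc=[]
#1 0x3e→b3/s1 L1-HIT; vc=[]
#2 0x3b→b3/s1 L1-HIT; vc=[]
#3 0x3d→b3/s1 L1-HIT; vc=[]
#4 0x30→b3/s1 L1-HIT; vc=[]
#5 0x34→b3/s1 L1-HIT; vc=[]
#6 0x79→b7/s1 MISS; vc=[3]
#7 0x70→b7/s1 L1-HIT; vc=[3]
#8 0x3f→b3/s1 VC-HIT; vc=[7]
#9 0x35→b3/s1 L1-HIT; vc=[7]
#10 0x74→b7/s1 VC-HIT; vc=[3]
#11 0x72→b7/s1 L1-HIT; vc=[3]
#12 0xd8→b13/s1 MISS; vc=[3,7]
#13 0x3c→b3/s1 VC-HIT; vc=[13,7]

VC = [13, 7]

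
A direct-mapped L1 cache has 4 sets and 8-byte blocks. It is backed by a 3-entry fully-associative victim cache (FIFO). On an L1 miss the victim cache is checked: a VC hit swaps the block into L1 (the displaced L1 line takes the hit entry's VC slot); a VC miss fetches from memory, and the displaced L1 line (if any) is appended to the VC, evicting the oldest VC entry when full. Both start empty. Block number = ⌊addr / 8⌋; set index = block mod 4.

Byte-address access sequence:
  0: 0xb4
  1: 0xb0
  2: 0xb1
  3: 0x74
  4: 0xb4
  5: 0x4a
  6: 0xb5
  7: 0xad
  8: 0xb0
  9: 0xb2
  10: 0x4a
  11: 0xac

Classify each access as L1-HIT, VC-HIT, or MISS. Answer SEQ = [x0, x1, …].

SEQ = [MISS, L1-HIT, L1-HIT, MISS, VC-HIT, MISS, L1-HIT, MISS, L1-HIT, L1-HIT, VC-HIT, VC-HIT]

#0 0xb4→b22/s2 MISS; vc=[]
#1 0xb0→b22/s2 L1-HIT; vc=[]
#2 0xb1→b22/s2 L1-HIT; vc=[]
#3 0x74→b14/s2 MISS; vc=[22]
#4 0xb4→b22/s2 VC-HIT; vc=[14]
#5 0x4a→b9/s1 MISS; vc=[14]
#6 0xb5→b22/s2 L1-HIT; vc=[14]
#7 0xad→b21/s1 MISS; vc=[14,9]
#8 0xb0→b22/s2 L1-HIT; vc=[14,9]
#9 0xb2→b22/s2 L1-HIT; vc=[14,9]
#10 0x4a→b9/s1 VC-HIT; vc=[14,21]
#11 0xac→b21/s1 VC-HIT; vc=[14,9]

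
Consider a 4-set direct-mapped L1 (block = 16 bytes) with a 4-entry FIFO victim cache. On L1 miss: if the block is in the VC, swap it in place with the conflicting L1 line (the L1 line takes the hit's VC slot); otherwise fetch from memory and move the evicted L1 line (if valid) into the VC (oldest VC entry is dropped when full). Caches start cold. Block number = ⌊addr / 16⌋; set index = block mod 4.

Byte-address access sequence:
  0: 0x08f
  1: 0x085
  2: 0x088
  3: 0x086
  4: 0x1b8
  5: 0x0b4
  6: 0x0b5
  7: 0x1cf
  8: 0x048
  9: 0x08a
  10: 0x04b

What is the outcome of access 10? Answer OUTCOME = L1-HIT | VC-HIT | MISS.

OUTCOME = VC-HIT

0: 0x8f (blk 8, set 0) → MISS  vc=[]
1: 0x85 (blk 8, set 0) → L1-HIT  vc=[]
2: 0x88 (blk 8, set 0) → L1-HIT  vc=[]
3: 0x86 (blk 8, set 0) → L1-HIT  vc=[]
4: 0x1b8 (blk 27, set 3) → MISS  vc=[]
5: 0xb4 (blk 11, set 3) → MISS  vc=[27]
6: 0xb5 (blk 11, set 3) → L1-HIT  vc=[27]
7: 0x1cf (blk 28, set 0) → MISS  vc=[27, 8]
8: 0x48 (blk 4, set 0) → MISS  vc=[27, 8, 28]
9: 0x8a (blk 8, set 0) → VC-HIT  vc=[27, 4, 28]
10: 0x4b (blk 4, set 0) → VC-HIT  vc=[27, 8, 28]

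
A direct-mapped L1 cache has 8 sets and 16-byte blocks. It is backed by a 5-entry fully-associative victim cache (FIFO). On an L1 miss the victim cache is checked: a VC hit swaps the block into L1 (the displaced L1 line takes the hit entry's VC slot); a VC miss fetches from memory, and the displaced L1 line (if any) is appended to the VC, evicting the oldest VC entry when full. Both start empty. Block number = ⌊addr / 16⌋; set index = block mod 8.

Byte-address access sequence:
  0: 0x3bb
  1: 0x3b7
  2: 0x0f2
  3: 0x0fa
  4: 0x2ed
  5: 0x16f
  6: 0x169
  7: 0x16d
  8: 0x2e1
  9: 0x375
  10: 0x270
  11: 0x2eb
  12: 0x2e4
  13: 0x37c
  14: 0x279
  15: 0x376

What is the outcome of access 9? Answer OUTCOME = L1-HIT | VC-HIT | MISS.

0: 0x3bb (blk 59, set 3) → MISS  vc=[]
1: 0x3b7 (blk 59, set 3) → L1-HIT  vc=[]
2: 0xf2 (blk 15, set 7) → MISS  vc=[]
3: 0xfa (blk 15, set 7) → L1-HIT  vc=[]
4: 0x2ed (blk 46, set 6) → MISS  vc=[]
5: 0x16f (blk 22, set 6) → MISS  vc=[46]
6: 0x169 (blk 22, set 6) → L1-HIT  vc=[46]
7: 0x16d (blk 22, set 6) → L1-HIT  vc=[46]
8: 0x2e1 (blk 46, set 6) → VC-HIT  vc=[22]
9: 0x375 (blk 55, set 7) → MISS  vc=[22, 15]
10: 0x270 (blk 39, set 7) → MISS  vc=[22, 15, 55]
11: 0x2eb (blk 46, set 6) → L1-HIT  vc=[22, 15, 55]
12: 0x2e4 (blk 46, set 6) → L1-HIT  vc=[22, 15, 55]
13: 0x37c (blk 55, set 7) → VC-HIT  vc=[22, 15, 39]
14: 0x279 (blk 39, set 7) → VC-HIT  vc=[22, 15, 55]
15: 0x376 (blk 55, set 7) → VC-HIT  vc=[22, 15, 39]

OUTCOME = MISS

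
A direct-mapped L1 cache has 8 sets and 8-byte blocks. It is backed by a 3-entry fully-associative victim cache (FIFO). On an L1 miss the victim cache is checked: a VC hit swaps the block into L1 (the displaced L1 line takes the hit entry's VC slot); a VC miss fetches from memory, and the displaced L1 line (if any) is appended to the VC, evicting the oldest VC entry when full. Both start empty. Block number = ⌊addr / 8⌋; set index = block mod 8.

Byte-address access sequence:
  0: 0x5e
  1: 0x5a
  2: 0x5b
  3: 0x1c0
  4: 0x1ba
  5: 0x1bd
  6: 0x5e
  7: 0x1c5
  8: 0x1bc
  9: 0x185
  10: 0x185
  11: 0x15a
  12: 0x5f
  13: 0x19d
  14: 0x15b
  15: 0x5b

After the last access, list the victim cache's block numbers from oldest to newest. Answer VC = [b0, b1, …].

VC = [56, 51, 43]

  [0] addr=0x5e blk=11 s=3: MISS | VC []
  [1] addr=0x5a blk=11 s=3: L1-HIT | VC []
  [2] addr=0x5b blk=11 s=3: L1-HIT | VC []
  [3] addr=0x1c0 blk=56 s=0: MISS | VC []
  [4] addr=0x1ba blk=55 s=7: MISS | VC []
  [5] addr=0x1bd blk=55 s=7: L1-HIT | VC []
  [6] addr=0x5e blk=11 s=3: L1-HIT | VC []
  [7] addr=0x1c5 blk=56 s=0: L1-HIT | VC []
  [8] addr=0x1bc blk=55 s=7: L1-HIT | VC []
  [9] addr=0x185 blk=48 s=0: MISS | VC [56]
  [10] addr=0x185 blk=48 s=0: L1-HIT | VC [56]
  [11] addr=0x15a blk=43 s=3: MISS | VC [56, 11]
  [12] addr=0x5f blk=11 s=3: VC-HIT | VC [56, 43]
  [13] addr=0x19d blk=51 s=3: MISS | VC [56, 43, 11]
  [14] addr=0x15b blk=43 s=3: VC-HIT | VC [56, 51, 11]
  [15] addr=0x5b blk=11 s=3: VC-HIT | VC [56, 51, 43]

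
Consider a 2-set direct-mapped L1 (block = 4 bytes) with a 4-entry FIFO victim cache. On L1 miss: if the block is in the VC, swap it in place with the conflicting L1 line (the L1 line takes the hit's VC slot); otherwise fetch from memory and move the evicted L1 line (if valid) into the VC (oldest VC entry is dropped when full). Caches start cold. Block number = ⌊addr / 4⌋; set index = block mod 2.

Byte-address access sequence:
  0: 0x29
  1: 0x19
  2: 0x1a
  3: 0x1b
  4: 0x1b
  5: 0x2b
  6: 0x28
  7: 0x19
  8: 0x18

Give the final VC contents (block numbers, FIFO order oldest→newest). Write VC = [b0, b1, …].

0: 0x29 (blk 10, set 0) → MISS  vc=[]
1: 0x19 (blk 6, set 0) → MISS  vc=[10]
2: 0x1a (blk 6, set 0) → L1-HIT  vc=[10]
3: 0x1b (blk 6, set 0) → L1-HIT  vc=[10]
4: 0x1b (blk 6, set 0) → L1-HIT  vc=[10]
5: 0x2b (blk 10, set 0) → VC-HIT  vc=[6]
6: 0x28 (blk 10, set 0) → L1-HIT  vc=[6]
7: 0x19 (blk 6, set 0) → VC-HIT  vc=[10]
8: 0x18 (blk 6, set 0) → L1-HIT  vc=[10]

VC = [10]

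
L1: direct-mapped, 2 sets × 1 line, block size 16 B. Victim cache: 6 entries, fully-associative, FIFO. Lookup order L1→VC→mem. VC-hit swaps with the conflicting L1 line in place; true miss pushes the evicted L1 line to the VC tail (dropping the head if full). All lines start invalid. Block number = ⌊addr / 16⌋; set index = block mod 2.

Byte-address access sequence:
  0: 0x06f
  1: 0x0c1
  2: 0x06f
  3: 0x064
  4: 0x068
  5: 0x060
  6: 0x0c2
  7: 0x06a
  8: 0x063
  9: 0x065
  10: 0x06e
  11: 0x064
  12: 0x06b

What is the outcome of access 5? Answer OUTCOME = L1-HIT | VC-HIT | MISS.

  [0] addr=0x6f blk=6 s=0: MISS | VC []
  [1] addr=0xc1 blk=12 s=0: MISS | VC [6]
  [2] addr=0x6f blk=6 s=0: VC-HIT | VC [12]
  [3] addr=0x64 blk=6 s=0: L1-HIT | VC [12]
  [4] addr=0x68 blk=6 s=0: L1-HIT | VC [12]
  [5] addr=0x60 blk=6 s=0: L1-HIT | VC [12]
  [6] addr=0xc2 blk=12 s=0: VC-HIT | VC [6]
  [7] addr=0x6a blk=6 s=0: VC-HIT | VC [12]
  [8] addr=0x63 blk=6 s=0: L1-HIT | VC [12]
  [9] addr=0x65 blk=6 s=0: L1-HIT | VC [12]
  [10] addr=0x6e blk=6 s=0: L1-HIT | VC [12]
  [11] addr=0x64 blk=6 s=0: L1-HIT | VC [12]
  [12] addr=0x6b blk=6 s=0: L1-HIT | VC [12]

OUTCOME = L1-HIT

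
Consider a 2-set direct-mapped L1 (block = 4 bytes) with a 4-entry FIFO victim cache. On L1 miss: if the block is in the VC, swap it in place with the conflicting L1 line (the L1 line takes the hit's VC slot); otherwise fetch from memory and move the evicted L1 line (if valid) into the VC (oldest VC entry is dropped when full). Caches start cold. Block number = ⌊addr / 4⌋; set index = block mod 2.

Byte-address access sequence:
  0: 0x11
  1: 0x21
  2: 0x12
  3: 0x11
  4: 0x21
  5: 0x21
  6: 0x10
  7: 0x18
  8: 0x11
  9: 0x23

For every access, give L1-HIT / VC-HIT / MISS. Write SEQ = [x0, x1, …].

#0 0x11→b4/s0 MISS; vc=[]
#1 0x21→b8/s0 MISS; vc=[4]
#2 0x12→b4/s0 VC-HIT; vc=[8]
#3 0x11→b4/s0 L1-HIT; vc=[8]
#4 0x21→b8/s0 VC-HIT; vc=[4]
#5 0x21→b8/s0 L1-HIT; vc=[4]
#6 0x10→b4/s0 VC-HIT; vc=[8]
#7 0x18→b6/s0 MISS; vc=[8,4]
#8 0x11→b4/s0 VC-HIT; vc=[8,6]
#9 0x23→b8/s0 VC-HIT; vc=[4,6]

SEQ = [MISS, MISS, VC-HIT, L1-HIT, VC-HIT, L1-HIT, VC-HIT, MISS, VC-HIT, VC-HIT]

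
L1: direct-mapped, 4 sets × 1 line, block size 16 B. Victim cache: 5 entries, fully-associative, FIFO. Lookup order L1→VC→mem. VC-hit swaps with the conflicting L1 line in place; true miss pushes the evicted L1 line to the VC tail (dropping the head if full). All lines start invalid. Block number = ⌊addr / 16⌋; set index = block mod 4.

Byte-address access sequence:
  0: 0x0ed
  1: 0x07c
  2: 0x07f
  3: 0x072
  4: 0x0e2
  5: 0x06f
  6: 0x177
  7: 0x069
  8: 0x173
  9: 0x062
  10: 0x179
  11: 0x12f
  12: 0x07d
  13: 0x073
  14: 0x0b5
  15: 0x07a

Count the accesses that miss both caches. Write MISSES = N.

MISSES = 6

  [0] addr=0xed blk=14 s=2: MISS | VC []
  [1] addr=0x7c blk=7 s=3: MISS | VC []
  [2] addr=0x7f blk=7 s=3: L1-HIT | VC []
  [3] addr=0x72 blk=7 s=3: L1-HIT | VC []
  [4] addr=0xe2 blk=14 s=2: L1-HIT | VC []
  [5] addr=0x6f blk=6 s=2: MISS | VC [14]
  [6] addr=0x177 blk=23 s=3: MISS | VC [14, 7]
  [7] addr=0x69 blk=6 s=2: L1-HIT | VC [14, 7]
  [8] addr=0x173 blk=23 s=3: L1-HIT | VC [14, 7]
  [9] addr=0x62 blk=6 s=2: L1-HIT | VC [14, 7]
  [10] addr=0x179 blk=23 s=3: L1-HIT | VC [14, 7]
  [11] addr=0x12f blk=18 s=2: MISS | VC [14, 7, 6]
  [12] addr=0x7d blk=7 s=3: VC-HIT | VC [14, 23, 6]
  [13] addr=0x73 blk=7 s=3: L1-HIT | VC [14, 23, 6]
  [14] addr=0xb5 blk=11 s=3: MISS | VC [14, 23, 6, 7]
  [15] addr=0x7a blk=7 s=3: VC-HIT | VC [14, 23, 6, 11]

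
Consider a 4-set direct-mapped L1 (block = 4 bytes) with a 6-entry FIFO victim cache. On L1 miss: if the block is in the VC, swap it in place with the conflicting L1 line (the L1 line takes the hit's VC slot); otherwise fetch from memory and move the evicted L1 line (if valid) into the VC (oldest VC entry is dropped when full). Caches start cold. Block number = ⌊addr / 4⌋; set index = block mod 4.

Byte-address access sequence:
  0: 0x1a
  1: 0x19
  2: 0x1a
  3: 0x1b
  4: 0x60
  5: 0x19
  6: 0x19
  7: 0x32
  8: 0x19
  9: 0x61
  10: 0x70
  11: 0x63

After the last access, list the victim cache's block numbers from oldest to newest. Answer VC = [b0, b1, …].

VC = [12, 28]

#0 0x1a→b6/s2 MISS; vc=[]
#1 0x19→b6/s2 L1-HIT; vc=[]
#2 0x1a→b6/s2 L1-HIT; vc=[]
#3 0x1b→b6/s2 L1-HIT; vc=[]
#4 0x60→b24/s0 MISS; vc=[]
#5 0x19→b6/s2 L1-HIT; vc=[]
#6 0x19→b6/s2 L1-HIT; vc=[]
#7 0x32→b12/s0 MISS; vc=[24]
#8 0x19→b6/s2 L1-HIT; vc=[24]
#9 0x61→b24/s0 VC-HIT; vc=[12]
#10 0x70→b28/s0 MISS; vc=[12,24]
#11 0x63→b24/s0 VC-HIT; vc=[12,28]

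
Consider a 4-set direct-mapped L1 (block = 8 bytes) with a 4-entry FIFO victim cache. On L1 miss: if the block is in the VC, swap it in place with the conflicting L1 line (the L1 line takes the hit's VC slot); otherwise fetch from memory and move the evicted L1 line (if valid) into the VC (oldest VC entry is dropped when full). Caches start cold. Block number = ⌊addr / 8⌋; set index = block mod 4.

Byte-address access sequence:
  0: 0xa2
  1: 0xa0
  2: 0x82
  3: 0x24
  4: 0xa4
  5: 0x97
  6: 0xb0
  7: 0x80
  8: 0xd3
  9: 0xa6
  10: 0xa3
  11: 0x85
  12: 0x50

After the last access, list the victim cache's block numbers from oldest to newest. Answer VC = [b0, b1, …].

  [0] addr=0xa2 blk=20 s=0: MISS | VC []
  [1] addr=0xa0 blk=20 s=0: L1-HIT | VC []
  [2] addr=0x82 blk=16 s=0: MISS | VC [20]
  [3] addr=0x24 blk=4 s=0: MISS | VC [20, 16]
  [4] addr=0xa4 blk=20 s=0: VC-HIT | VC [4, 16]
  [5] addr=0x97 blk=18 s=2: MISS | VC [4, 16]
  [6] addr=0xb0 blk=22 s=2: MISS | VC [4, 16, 18]
  [7] addr=0x80 blk=16 s=0: VC-HIT | VC [4, 20, 18]
  [8] addr=0xd3 blk=26 s=2: MISS | VC [4, 20, 18, 22]
  [9] addr=0xa6 blk=20 s=0: VC-HIT | VC [4, 16, 18, 22]
  [10] addr=0xa3 blk=20 s=0: L1-HIT | VC [4, 16, 18, 22]
  [11] addr=0x85 blk=16 s=0: VC-HIT | VC [4, 20, 18, 22]
  [12] addr=0x50 blk=10 s=2: MISS | VC [20, 18, 22, 26]

VC = [20, 18, 22, 26]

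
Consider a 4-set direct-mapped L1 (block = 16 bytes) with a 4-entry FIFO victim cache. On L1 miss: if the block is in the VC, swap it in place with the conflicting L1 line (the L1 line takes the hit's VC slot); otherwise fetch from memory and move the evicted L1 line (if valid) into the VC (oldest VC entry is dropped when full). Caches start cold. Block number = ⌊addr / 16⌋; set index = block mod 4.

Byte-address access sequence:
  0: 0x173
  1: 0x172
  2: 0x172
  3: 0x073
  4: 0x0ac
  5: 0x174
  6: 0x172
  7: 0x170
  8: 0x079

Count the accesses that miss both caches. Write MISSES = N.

MISSES = 3

0: 0x173 (blk 23, set 3) → MISS  vc=[]
1: 0x172 (blk 23, set 3) → L1-HIT  vc=[]
2: 0x172 (blk 23, set 3) → L1-HIT  vc=[]
3: 0x73 (blk 7, set 3) → MISS  vc=[23]
4: 0xac (blk 10, set 2) → MISS  vc=[23]
5: 0x174 (blk 23, set 3) → VC-HIT  vc=[7]
6: 0x172 (blk 23, set 3) → L1-HIT  vc=[7]
7: 0x170 (blk 23, set 3) → L1-HIT  vc=[7]
8: 0x79 (blk 7, set 3) → VC-HIT  vc=[23]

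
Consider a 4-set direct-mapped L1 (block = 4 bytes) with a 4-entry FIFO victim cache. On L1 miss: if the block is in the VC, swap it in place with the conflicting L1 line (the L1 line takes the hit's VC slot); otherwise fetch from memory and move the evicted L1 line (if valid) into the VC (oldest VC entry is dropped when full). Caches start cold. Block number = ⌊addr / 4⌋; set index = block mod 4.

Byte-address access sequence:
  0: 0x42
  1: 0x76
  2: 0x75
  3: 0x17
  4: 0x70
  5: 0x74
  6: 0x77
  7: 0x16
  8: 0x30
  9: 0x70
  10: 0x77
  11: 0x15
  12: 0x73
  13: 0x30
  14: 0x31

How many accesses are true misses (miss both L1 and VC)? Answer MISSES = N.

MISSES = 5

  [0] addr=0x42 blk=16 s=0: MISS | VC []
  [1] addr=0x76 blk=29 s=1: MISS | VC []
  [2] addr=0x75 blk=29 s=1: L1-HIT | VC []
  [3] addr=0x17 blk=5 s=1: MISS | VC [29]
  [4] addr=0x70 blk=28 s=0: MISS | VC [29, 16]
  [5] addr=0x74 blk=29 s=1: VC-HIT | VC [5, 16]
  [6] addr=0x77 blk=29 s=1: L1-HIT | VC [5, 16]
  [7] addr=0x16 blk=5 s=1: VC-HIT | VC [29, 16]
  [8] addr=0x30 blk=12 s=0: MISS | VC [29, 16, 28]
  [9] addr=0x70 blk=28 s=0: VC-HIT | VC [29, 16, 12]
  [10] addr=0x77 blk=29 s=1: VC-HIT | VC [5, 16, 12]
  [11] addr=0x15 blk=5 s=1: VC-HIT | VC [29, 16, 12]
  [12] addr=0x73 blk=28 s=0: L1-HIT | VC [29, 16, 12]
  [13] addr=0x30 blk=12 s=0: VC-HIT | VC [29, 16, 28]
  [14] addr=0x31 blk=12 s=0: L1-HIT | VC [29, 16, 28]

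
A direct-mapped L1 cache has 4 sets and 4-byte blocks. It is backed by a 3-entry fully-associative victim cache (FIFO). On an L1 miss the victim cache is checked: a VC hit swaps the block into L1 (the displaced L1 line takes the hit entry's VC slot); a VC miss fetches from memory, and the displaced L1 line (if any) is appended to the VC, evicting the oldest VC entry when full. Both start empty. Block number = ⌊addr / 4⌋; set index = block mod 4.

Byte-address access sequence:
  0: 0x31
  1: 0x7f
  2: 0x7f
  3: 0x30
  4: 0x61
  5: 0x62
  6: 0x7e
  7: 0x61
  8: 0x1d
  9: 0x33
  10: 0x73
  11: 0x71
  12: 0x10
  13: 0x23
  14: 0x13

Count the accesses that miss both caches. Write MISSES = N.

MISSES = 7

0: 0x31 (blk 12, set 0) → MISS  vc=[]
1: 0x7f (blk 31, set 3) → MISS  vc=[]
2: 0x7f (blk 31, set 3) → L1-HIT  vc=[]
3: 0x30 (blk 12, set 0) → L1-HIT  vc=[]
4: 0x61 (blk 24, set 0) → MISS  vc=[12]
5: 0x62 (blk 24, set 0) → L1-HIT  vc=[12]
6: 0x7e (blk 31, set 3) → L1-HIT  vc=[12]
7: 0x61 (blk 24, set 0) → L1-HIT  vc=[12]
8: 0x1d (blk 7, set 3) → MISS  vc=[12, 31]
9: 0x33 (blk 12, set 0) → VC-HIT  vc=[24, 31]
10: 0x73 (blk 28, set 0) → MISS  vc=[24, 31, 12]
11: 0x71 (blk 28, set 0) → L1-HIT  vc=[24, 31, 12]
12: 0x10 (blk 4, set 0) → MISS  vc=[31, 12, 28]
13: 0x23 (blk 8, set 0) → MISS  vc=[12, 28, 4]
14: 0x13 (blk 4, set 0) → VC-HIT  vc=[12, 28, 8]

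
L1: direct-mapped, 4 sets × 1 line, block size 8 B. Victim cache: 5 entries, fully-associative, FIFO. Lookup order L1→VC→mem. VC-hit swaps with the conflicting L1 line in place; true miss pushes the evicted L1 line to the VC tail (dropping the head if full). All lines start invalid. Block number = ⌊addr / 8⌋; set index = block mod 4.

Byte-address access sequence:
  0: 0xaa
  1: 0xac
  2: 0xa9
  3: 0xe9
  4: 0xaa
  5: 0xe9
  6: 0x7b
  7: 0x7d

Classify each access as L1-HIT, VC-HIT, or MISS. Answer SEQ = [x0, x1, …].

SEQ = [MISS, L1-HIT, L1-HIT, MISS, VC-HIT, VC-HIT, MISS, L1-HIT]

  [0] addr=0xaa blk=21 s=1: MISS | VC []
  [1] addr=0xac blk=21 s=1: L1-HIT | VC []
  [2] addr=0xa9 blk=21 s=1: L1-HIT | VC []
  [3] addr=0xe9 blk=29 s=1: MISS | VC [21]
  [4] addr=0xaa blk=21 s=1: VC-HIT | VC [29]
  [5] addr=0xe9 blk=29 s=1: VC-HIT | VC [21]
  [6] addr=0x7b blk=15 s=3: MISS | VC [21]
  [7] addr=0x7d blk=15 s=3: L1-HIT | VC [21]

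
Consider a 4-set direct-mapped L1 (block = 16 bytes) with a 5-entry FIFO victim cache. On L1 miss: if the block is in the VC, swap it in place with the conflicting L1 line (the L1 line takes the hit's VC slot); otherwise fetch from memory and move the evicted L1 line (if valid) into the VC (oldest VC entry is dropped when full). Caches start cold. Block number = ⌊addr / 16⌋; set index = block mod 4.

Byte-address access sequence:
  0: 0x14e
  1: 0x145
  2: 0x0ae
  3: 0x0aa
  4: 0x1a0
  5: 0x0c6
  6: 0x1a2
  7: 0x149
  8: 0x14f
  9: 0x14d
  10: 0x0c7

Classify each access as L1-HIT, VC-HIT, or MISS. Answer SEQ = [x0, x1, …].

SEQ = [MISS, L1-HIT, MISS, L1-HIT, MISS, MISS, L1-HIT, VC-HIT, L1-HIT, L1-HIT, VC-HIT]

#0 0x14e→b20/s0 MISS; vc=[]
#1 0x145→b20/s0 L1-HIT; vc=[]
#2 0xae→b10/s2 MISS; vc=[]
#3 0xaa→b10/s2 L1-HIT; vc=[]
#4 0x1a0→b26/s2 MISS; vc=[10]
#5 0xc6→b12/s0 MISS; vc=[10,20]
#6 0x1a2→b26/s2 L1-HIT; vc=[10,20]
#7 0x149→b20/s0 VC-HIT; vc=[10,12]
#8 0x14f→b20/s0 L1-HIT; vc=[10,12]
#9 0x14d→b20/s0 L1-HIT; vc=[10,12]
#10 0xc7→b12/s0 VC-HIT; vc=[10,20]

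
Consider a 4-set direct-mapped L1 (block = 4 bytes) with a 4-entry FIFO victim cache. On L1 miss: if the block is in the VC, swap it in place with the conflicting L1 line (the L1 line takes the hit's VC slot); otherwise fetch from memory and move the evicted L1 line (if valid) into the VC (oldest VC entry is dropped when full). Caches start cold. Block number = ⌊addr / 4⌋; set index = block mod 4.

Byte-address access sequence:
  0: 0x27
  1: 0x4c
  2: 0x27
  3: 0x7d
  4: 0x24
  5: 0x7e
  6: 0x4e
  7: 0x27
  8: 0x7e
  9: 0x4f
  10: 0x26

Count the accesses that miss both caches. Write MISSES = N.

#0 0x27→b9/s1 MISS; vc=[]
#1 0x4c→b19/s3 MISS; vc=[]
#2 0x27→b9/s1 L1-HIT; vc=[]
#3 0x7d→b31/s3 MISS; vc=[19]
#4 0x24→b9/s1 L1-HIT; vc=[19]
#5 0x7e→b31/s3 L1-HIT; vc=[19]
#6 0x4e→b19/s3 VC-HIT; vc=[31]
#7 0x27→b9/s1 L1-HIT; vc=[31]
#8 0x7e→b31/s3 VC-HIT; vc=[19]
#9 0x4f→b19/s3 VC-HIT; vc=[31]
#10 0x26→b9/s1 L1-HIT; vc=[31]

MISSES = 3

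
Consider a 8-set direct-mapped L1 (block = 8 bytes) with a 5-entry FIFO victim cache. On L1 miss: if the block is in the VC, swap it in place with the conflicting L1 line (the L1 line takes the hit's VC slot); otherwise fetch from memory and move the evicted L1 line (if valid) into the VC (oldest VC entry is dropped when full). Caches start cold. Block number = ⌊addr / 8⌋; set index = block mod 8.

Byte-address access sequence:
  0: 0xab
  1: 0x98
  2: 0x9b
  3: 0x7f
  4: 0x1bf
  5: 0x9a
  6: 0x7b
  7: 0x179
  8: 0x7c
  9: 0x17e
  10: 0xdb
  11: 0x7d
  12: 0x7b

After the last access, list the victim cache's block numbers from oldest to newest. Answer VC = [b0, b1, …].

0: 0xab (blk 21, set 5) → MISS  vc=[]
1: 0x98 (blk 19, set 3) → MISS  vc=[]
2: 0x9b (blk 19, set 3) → L1-HIT  vc=[]
3: 0x7f (blk 15, set 7) → MISS  vc=[]
4: 0x1bf (blk 55, set 7) → MISS  vc=[15]
5: 0x9a (blk 19, set 3) → L1-HIT  vc=[15]
6: 0x7b (blk 15, set 7) → VC-HIT  vc=[55]
7: 0x179 (blk 47, set 7) → MISS  vc=[55, 15]
8: 0x7c (blk 15, set 7) → VC-HIT  vc=[55, 47]
9: 0x17e (blk 47, set 7) → VC-HIT  vc=[55, 15]
10: 0xdb (blk 27, set 3) → MISS  vc=[55, 15, 19]
11: 0x7d (blk 15, set 7) → VC-HIT  vc=[55, 47, 19]
12: 0x7b (blk 15, set 7) → L1-HIT  vc=[55, 47, 19]

VC = [55, 47, 19]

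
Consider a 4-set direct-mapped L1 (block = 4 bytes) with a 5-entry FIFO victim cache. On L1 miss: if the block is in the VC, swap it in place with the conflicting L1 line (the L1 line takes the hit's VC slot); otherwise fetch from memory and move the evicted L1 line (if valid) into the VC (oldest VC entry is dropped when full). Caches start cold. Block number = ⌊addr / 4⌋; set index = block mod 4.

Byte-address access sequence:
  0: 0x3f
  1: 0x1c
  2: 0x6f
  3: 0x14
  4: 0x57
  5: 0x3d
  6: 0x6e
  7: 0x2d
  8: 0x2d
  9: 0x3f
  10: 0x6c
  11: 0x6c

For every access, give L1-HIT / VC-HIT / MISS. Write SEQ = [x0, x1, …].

#0 0x3f→b15/s3 MISS; vc=[]
#1 0x1c→b7/s3 MISS; vc=[15]
#2 0x6f→b27/s3 MISS; vc=[15,7]
#3 0x14→b5/s1 MISS; vc=[15,7]
#4 0x57→b21/s1 MISS; vc=[15,7,5]
#5 0x3d→b15/s3 VC-HIT; vc=[27,7,5]
#6 0x6e→b27/s3 VC-HIT; vc=[15,7,5]
#7 0x2d→b11/s3 MISS; vc=[15,7,5,27]
#8 0x2d→b11/s3 L1-HIT; vc=[15,7,5,27]
#9 0x3f→b15/s3 VC-HIT; vc=[11,7,5,27]
#10 0x6c→b27/s3 VC-HIT; vc=[11,7,5,15]
#11 0x6c→b27/s3 L1-HIT; vc=[11,7,5,15]

SEQ = [MISS, MISS, MISS, MISS, MISS, VC-HIT, VC-HIT, MISS, L1-HIT, VC-HIT, VC-HIT, L1-HIT]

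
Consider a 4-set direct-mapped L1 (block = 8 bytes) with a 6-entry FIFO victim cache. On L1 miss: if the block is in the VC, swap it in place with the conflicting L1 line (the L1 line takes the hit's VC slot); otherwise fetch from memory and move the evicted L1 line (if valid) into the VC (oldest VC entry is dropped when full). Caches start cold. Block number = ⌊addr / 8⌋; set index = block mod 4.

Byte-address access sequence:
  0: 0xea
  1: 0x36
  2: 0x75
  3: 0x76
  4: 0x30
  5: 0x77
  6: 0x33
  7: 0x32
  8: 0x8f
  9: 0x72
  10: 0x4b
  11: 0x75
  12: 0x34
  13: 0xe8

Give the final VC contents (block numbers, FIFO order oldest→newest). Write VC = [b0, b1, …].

0: 0xea (blk 29, set 1) → MISS  vc=[]
1: 0x36 (blk 6, set 2) → MISS  vc=[]
2: 0x75 (blk 14, set 2) → MISS  vc=[6]
3: 0x76 (blk 14, set 2) → L1-HIT  vc=[6]
4: 0x30 (blk 6, set 2) → VC-HIT  vc=[14]
5: 0x77 (blk 14, set 2) → VC-HIT  vc=[6]
6: 0x33 (blk 6, set 2) → VC-HIT  vc=[14]
7: 0x32 (blk 6, set 2) → L1-HIT  vc=[14]
8: 0x8f (blk 17, set 1) → MISS  vc=[14, 29]
9: 0x72 (blk 14, set 2) → VC-HIT  vc=[6, 29]
10: 0x4b (blk 9, set 1) → MISS  vc=[6, 29, 17]
11: 0x75 (blk 14, set 2) → L1-HIT  vc=[6, 29, 17]
12: 0x34 (blk 6, set 2) → VC-HIT  vc=[14, 29, 17]
13: 0xe8 (blk 29, set 1) → VC-HIT  vc=[14, 9, 17]

VC = [14, 9, 17]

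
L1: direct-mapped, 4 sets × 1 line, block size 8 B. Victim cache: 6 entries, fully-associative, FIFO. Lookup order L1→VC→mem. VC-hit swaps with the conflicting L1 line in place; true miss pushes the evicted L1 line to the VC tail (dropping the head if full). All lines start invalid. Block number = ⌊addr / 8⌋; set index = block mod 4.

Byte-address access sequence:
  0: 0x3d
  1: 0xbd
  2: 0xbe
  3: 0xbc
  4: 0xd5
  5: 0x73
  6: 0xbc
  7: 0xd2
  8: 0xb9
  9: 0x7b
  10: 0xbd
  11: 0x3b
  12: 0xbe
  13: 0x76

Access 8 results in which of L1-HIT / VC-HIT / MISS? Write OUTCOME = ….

OUTCOME = L1-HIT

#0 0x3d→b7/s3 MISS; vc=[]
#1 0xbd→b23/s3 MISS; vc=[7]
#2 0xbe→b23/s3 L1-HIT; vc=[7]
#3 0xbc→b23/s3 L1-HIT; vc=[7]
#4 0xd5→b26/s2 MISS; vc=[7]
#5 0x73→b14/s2 MISS; vc=[7,26]
#6 0xbc→b23/s3 L1-HIT; vc=[7,26]
#7 0xd2→b26/s2 VC-HIT; vc=[7,14]
#8 0xb9→b23/s3 L1-HIT; vc=[7,14]
#9 0x7b→b15/s3 MISS; vc=[7,14,23]
#10 0xbd→b23/s3 VC-HIT; vc=[7,14,15]
#11 0x3b→b7/s3 VC-HIT; vc=[23,14,15]
#12 0xbe→b23/s3 VC-HIT; vc=[7,14,15]
#13 0x76→b14/s2 VC-HIT; vc=[7,26,15]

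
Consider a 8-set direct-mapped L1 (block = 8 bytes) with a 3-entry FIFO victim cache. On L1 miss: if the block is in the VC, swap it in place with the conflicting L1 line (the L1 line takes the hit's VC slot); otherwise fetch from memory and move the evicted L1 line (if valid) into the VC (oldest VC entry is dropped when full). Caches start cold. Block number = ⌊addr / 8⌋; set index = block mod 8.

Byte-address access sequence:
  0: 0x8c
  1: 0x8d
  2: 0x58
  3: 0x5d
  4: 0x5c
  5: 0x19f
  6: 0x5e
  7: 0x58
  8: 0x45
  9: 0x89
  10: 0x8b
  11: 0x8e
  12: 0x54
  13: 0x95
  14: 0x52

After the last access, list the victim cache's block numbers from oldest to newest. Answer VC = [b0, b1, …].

VC = [51, 18]

  [0] addr=0x8c blk=17 s=1: MISS | VC []
  [1] addr=0x8d blk=17 s=1: L1-HIT | VC []
  [2] addr=0x58 blk=11 s=3: MISS | VC []
  [3] addr=0x5d blk=11 s=3: L1-HIT | VC []
  [4] addr=0x5c blk=11 s=3: L1-HIT | VC []
  [5] addr=0x19f blk=51 s=3: MISS | VC [11]
  [6] addr=0x5e blk=11 s=3: VC-HIT | VC [51]
  [7] addr=0x58 blk=11 s=3: L1-HIT | VC [51]
  [8] addr=0x45 blk=8 s=0: MISS | VC [51]
  [9] addr=0x89 blk=17 s=1: L1-HIT | VC [51]
  [10] addr=0x8b blk=17 s=1: L1-HIT | VC [51]
  [11] addr=0x8e blk=17 s=1: L1-HIT | VC [51]
  [12] addr=0x54 blk=10 s=2: MISS | VC [51]
  [13] addr=0x95 blk=18 s=2: MISS | VC [51, 10]
  [14] addr=0x52 blk=10 s=2: VC-HIT | VC [51, 18]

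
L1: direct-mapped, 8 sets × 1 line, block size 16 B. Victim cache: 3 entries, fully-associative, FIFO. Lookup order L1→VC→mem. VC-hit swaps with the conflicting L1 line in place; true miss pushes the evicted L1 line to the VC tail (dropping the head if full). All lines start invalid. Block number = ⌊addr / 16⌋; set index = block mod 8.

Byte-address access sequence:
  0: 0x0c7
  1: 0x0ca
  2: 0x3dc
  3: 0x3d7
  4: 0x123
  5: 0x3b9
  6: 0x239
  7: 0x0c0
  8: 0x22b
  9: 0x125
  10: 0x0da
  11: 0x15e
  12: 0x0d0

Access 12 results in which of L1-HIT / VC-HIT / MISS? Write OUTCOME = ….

0: 0xc7 (blk 12, set 4) → MISS  vc=[]
1: 0xca (blk 12, set 4) → L1-HIT  vc=[]
2: 0x3dc (blk 61, set 5) → MISS  vc=[]
3: 0x3d7 (blk 61, set 5) → L1-HIT  vc=[]
4: 0x123 (blk 18, set 2) → MISS  vc=[]
5: 0x3b9 (blk 59, set 3) → MISS  vc=[]
6: 0x239 (blk 35, set 3) → MISS  vc=[59]
7: 0xc0 (blk 12, set 4) → L1-HIT  vc=[59]
8: 0x22b (blk 34, set 2) → MISS  vc=[59, 18]
9: 0x125 (blk 18, set 2) → VC-HIT  vc=[59, 34]
10: 0xda (blk 13, set 5) → MISS  vc=[59, 34, 61]
11: 0x15e (blk 21, set 5) → MISS  vc=[34, 61, 13]
12: 0xd0 (blk 13, set 5) → VC-HIT  vc=[34, 61, 21]

OUTCOME = VC-HIT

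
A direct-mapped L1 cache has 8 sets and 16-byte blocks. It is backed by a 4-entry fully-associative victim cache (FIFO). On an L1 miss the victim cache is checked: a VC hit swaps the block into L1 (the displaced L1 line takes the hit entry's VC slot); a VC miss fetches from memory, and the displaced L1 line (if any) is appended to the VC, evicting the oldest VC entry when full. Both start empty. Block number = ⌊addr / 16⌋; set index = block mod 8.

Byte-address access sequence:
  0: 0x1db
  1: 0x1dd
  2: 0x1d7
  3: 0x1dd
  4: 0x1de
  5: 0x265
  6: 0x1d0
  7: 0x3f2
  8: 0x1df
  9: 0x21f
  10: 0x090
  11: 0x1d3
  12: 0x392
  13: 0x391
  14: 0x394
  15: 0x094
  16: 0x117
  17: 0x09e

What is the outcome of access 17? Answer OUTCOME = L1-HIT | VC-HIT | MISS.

OUTCOME = VC-HIT

0: 0x1db (blk 29, set 5) → MISS  vc=[]
1: 0x1dd (blk 29, set 5) → L1-HIT  vc=[]
2: 0x1d7 (blk 29, set 5) → L1-HIT  vc=[]
3: 0x1dd (blk 29, set 5) → L1-HIT  vc=[]
4: 0x1de (blk 29, set 5) → L1-HIT  vc=[]
5: 0x265 (blk 38, set 6) → MISS  vc=[]
6: 0x1d0 (blk 29, set 5) → L1-HIT  vc=[]
7: 0x3f2 (blk 63, set 7) → MISS  vc=[]
8: 0x1df (blk 29, set 5) → L1-HIT  vc=[]
9: 0x21f (blk 33, set 1) → MISS  vc=[]
10: 0x90 (blk 9, set 1) → MISS  vc=[33]
11: 0x1d3 (blk 29, set 5) → L1-HIT  vc=[33]
12: 0x392 (blk 57, set 1) → MISS  vc=[33, 9]
13: 0x391 (blk 57, set 1) → L1-HIT  vc=[33, 9]
14: 0x394 (blk 57, set 1) → L1-HIT  vc=[33, 9]
15: 0x94 (blk 9, set 1) → VC-HIT  vc=[33, 57]
16: 0x117 (blk 17, set 1) → MISS  vc=[33, 57, 9]
17: 0x9e (blk 9, set 1) → VC-HIT  vc=[33, 57, 17]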